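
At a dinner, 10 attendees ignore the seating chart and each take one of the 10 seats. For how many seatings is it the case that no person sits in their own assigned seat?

The number of derangements of 10 is !10 = Σ_{k=0}^{10} (-1)^k·10!/k!
= 10! - 10!/1! + 10!/2! - 10!/3! + 10!/4! - 10!/5! + 10!/6! - 10!/7! + 10!/8! - 10!/9! + 10!/10!
= 3628800 - 3628800 + 1814400 - 604800 + 151200 - 30240 + 5040 - 720 + 90 - 10 + 1
= 1334961

1334961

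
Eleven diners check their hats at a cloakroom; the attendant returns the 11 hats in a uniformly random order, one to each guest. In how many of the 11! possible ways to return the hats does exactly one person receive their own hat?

14684571

Choose which one of the 11 is fixed: C(11,1) = 11.
The remaining 10 must be deranged: !10 = 1334961.
Total: 11 × 1334961 = 14684571.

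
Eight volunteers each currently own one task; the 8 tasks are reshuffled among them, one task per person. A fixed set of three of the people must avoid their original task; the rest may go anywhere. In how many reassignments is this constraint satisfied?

27240

Inclusion-exclusion on the 3 forbidden self-matches:
Σ_{j=0}^{3} (-1)^j C(3,j)(8-j)!
= C(3,0)·8! - C(3,1)·7! + C(3,2)·6! - C(3,3)·5!
= 40320 - 15120 + 2160 - 120
= 27240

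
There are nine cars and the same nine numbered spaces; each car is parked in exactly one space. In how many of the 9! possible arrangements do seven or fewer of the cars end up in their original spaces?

362879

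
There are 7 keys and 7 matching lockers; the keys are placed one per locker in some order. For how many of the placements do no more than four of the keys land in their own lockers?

# with exactly i fixed is C(7,i)·!(7-i); sum over i=0..4:
  i=0: C(7,0)·!7 = 1·1854 = 1854
  i=1: C(7,1)·!6 = 7·265 = 1855
  i=2: C(7,2)·!5 = 21·44 = 924
  i=3: C(7,3)·!4 = 35·9 = 315
  i=4: C(7,4)·!3 = 35·2 = 70
Total = 5018.

5018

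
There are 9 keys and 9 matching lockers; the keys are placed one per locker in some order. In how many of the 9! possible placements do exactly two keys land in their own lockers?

66744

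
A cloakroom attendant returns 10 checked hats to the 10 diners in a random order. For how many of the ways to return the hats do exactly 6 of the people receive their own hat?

1890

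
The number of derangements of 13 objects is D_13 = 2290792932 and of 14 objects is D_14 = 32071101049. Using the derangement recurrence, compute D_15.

D_15 = (15-1)·(D_14 + D_13) = 14·(32071101049 + 2290792932) = 14·34361893981 = 481066515734.

481066515734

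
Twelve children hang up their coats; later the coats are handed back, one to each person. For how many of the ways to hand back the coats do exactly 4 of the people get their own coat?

7342335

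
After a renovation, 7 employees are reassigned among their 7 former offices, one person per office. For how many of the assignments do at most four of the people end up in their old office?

Sum C(7,i)·!(7-i) for i = 0..4:
  i=0: C(7,0)·!7 = 1·1854 = 1854
  i=1: C(7,1)·!6 = 7·265 = 1855
  i=2: C(7,2)·!5 = 21·44 = 924
  i=3: C(7,3)·!4 = 35·9 = 315
  i=4: C(7,4)·!3 = 35·2 = 70
Total = 5018.

5018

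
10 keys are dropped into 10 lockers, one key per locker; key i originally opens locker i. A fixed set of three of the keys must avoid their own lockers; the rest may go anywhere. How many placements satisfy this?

2656080

Inclusion-exclusion on the 3 forbidden self-matches:
Σ_{j=0}^{3} (-1)^j C(3,j)(10-j)!
= C(3,0)·10! - C(3,1)·9! + C(3,2)·8! - C(3,3)·7!
= 3628800 - 1088640 + 120960 - 5040
= 2656080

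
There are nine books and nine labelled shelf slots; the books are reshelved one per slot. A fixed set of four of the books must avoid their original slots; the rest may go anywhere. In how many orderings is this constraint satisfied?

229080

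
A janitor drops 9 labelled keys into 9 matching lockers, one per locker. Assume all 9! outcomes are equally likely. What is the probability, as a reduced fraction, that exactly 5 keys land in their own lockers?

1/320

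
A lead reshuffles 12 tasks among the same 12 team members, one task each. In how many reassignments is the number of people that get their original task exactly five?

1468368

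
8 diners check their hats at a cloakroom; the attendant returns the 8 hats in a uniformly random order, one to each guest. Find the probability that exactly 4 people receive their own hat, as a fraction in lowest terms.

1/64

Favorable outcomes: C(8,4)·!4 = 70·9 = 630.
Total outcomes: 8! = 40320.
Probability = 630/40320 = 1/64.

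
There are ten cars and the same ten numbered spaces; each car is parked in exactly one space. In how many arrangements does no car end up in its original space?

1334961

The subfactorial !10 = [10!/e] (nearest integer).
10! = 3628800, and 3628800/e ≈ 1334960.92, so !10 = 1334961.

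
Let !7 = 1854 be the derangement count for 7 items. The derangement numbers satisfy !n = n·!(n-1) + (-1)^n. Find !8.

!8 = 8·1854 + 1 = 14833.

14833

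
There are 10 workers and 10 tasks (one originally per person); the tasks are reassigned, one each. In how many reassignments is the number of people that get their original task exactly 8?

45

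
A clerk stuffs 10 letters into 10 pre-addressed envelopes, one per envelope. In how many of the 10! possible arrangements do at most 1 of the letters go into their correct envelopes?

# with exactly i fixed is C(10,i)·!(10-i); sum over i=0..1:
  i=0: C(10,0)·!10 = 1·1334961 = 1334961
  i=1: C(10,1)·!9 = 10·133496 = 1334960
Total = 2669921.

2669921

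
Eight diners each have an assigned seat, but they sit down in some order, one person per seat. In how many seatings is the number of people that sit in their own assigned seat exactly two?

Choose which 2 of the 8 are fixed: C(8,2) = 28.
The remaining 6 must be deranged: !6 = 265.
Total: 28 × 265 = 7420.

7420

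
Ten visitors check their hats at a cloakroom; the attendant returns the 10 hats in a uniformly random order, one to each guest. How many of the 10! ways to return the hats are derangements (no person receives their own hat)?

The subfactorial !10 = [10!/e] (nearest integer).
10! = 3628800, and 3628800/e ≈ 1334960.92, so !10 = 1334961.

1334961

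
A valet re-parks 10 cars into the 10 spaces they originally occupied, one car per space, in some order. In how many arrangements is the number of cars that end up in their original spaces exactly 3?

222480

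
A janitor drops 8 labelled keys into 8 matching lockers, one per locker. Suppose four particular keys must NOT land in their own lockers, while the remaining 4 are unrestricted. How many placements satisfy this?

24024

Inclusion-exclusion on the 4 forbidden self-matches:
Σ_{j=0}^{4} (-1)^j C(4,j)(8-j)!
= C(4,0)·8! - C(4,1)·7! + C(4,2)·6! - C(4,3)·5! + C(4,4)·4!
= 40320 - 20160 + 4320 - 480 + 24
= 24024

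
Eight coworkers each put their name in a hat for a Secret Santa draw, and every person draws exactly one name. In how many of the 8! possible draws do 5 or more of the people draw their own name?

# with exactly i fixed is C(8,i)·!(8-i); sum over i=5..8:
  i=5: C(8,5)·!3 = 56·2 = 112
  i=6: C(8,6)·!2 = 28·1 = 28
  i=7: C(8,7)·!1 = 8·0 = 0
  i=8: C(8,8)·!0 = 1·1 = 1
Total = 141.

141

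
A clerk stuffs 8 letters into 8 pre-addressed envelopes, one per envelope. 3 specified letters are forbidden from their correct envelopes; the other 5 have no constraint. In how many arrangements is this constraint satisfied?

27240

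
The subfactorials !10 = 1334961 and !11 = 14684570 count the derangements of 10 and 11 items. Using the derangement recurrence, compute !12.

176214841

!12 = (12-1)·(!11 + !10) = 11·(14684570 + 1334961) = 11·16019531 = 176214841.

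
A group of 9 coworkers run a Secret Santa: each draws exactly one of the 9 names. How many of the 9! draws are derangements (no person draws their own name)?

133496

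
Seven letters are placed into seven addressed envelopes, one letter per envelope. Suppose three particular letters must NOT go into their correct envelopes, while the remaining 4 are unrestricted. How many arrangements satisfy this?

3216

Inclusion-exclusion on the 3 forbidden self-matches:
Σ_{j=0}^{3} (-1)^j C(3,j)(7-j)!
= C(3,0)·7! - C(3,1)·6! + C(3,2)·5! - C(3,3)·4!
= 5040 - 2160 + 360 - 24
= 3216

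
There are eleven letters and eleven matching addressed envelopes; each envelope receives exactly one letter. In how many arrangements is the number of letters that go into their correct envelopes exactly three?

2447445

Pick the 3 fixed positions: C(11,3) = 165 ways.
The remaining 8 must be deranged: !8 = 14833.
Total: 165 × 14833 = 2447445.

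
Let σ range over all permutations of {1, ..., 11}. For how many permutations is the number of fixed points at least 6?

23684

Sum C(11,i)·!(11-i) for i = 6..11:
  i=6: C(11,6)·!5 = 462·44 = 20328
  i=7: C(11,7)·!4 = 330·9 = 2970
  i=8: C(11,8)·!3 = 165·2 = 330
  i=9: C(11,9)·!2 = 55·1 = 55
  i=10: C(11,10)·!1 = 11·0 = 0
  i=11: C(11,11)·!0 = 1·1 = 1
Total = 23684.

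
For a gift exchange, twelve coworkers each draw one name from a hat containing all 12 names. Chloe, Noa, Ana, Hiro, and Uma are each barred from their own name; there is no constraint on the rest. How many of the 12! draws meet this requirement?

312273360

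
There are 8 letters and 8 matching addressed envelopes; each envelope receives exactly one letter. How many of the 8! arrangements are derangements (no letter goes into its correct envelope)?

14833

The subfactorial !8 = [8!/e] (nearest integer).
8! = 40320, and 40320/e ≈ 14832.90, so !8 = 14833.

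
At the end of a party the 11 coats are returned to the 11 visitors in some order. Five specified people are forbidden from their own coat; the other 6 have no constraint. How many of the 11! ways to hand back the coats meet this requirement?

Let A_j be the event that the j-th constrained one is fixed. By inclusion-exclusion over the 5 events:
Σ_{j=0}^{5} (-1)^j C(5,j)(11-j)!
= C(5,0)·11! - C(5,1)·10! + C(5,2)·9! - C(5,3)·8! + C(5,4)·7! - C(5,5)·6!
= 39916800 - 18144000 + 3628800 - 403200 + 25200 - 720
= 25022880

25022880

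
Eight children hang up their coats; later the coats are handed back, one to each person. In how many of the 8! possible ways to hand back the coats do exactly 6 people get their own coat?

28

Choose which 6 of the 8 are fixed: C(8,6) = 28.
The remaining 2 must be deranged: !2 = 1.
Total: 28 × 1 = 28.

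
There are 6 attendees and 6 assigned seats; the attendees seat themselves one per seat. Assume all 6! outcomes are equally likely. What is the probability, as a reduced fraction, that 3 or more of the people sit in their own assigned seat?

Favorable outcomes: Σ_{i≥3} C(6,i)·!(6-i) = 20·2 + 15·1 + 6·0 + 1·1 = 56.
Total outcomes: 6! = 720.
Probability = 56/720 = 7/90.

7/90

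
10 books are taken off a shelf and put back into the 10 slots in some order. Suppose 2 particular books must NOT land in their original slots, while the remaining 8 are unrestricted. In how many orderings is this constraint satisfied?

Let A_j be the event that the j-th constrained one is fixed. By inclusion-exclusion over the 2 events:
Σ_{j=0}^{2} (-1)^j C(2,j)(10-j)!
= C(2,0)·10! - C(2,1)·9! + C(2,2)·8!
= 3628800 - 725760 + 40320
= 2943360

2943360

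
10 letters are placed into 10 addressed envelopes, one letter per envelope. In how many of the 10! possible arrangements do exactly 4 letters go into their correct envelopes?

55650

Choose which 4 of the 10 are fixed: C(10,4) = 210.
The remaining 6 must be deranged: !6 = 265.
Total: 210 × 265 = 55650.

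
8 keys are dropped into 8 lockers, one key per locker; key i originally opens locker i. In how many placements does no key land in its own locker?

Recurrence: !8 = 7·(!7 + !6).
!8 = 7·(1854 + 265) = 7·2119 = 14833

14833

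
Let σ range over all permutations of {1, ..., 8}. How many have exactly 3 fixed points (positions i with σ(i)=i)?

2464

Choose which 3 of the 8 are fixed: C(8,3) = 56.
The other 5 form a derangement: !5 = 44.
Total: 56 × 44 = 2464.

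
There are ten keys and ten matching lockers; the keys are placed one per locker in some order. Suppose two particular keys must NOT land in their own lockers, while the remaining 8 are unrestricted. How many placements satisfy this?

2943360

Let A_j be the event that the j-th constrained one is fixed. By inclusion-exclusion over the 2 events:
Σ_{j=0}^{2} (-1)^j C(2,j)(10-j)!
= C(2,0)·10! - C(2,1)·9! + C(2,2)·8!
= 3628800 - 725760 + 40320
= 2943360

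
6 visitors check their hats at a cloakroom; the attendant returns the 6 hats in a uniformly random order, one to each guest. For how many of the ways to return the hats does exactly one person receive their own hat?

Choose which one of the 6 is fixed: C(6,1) = 6.
The remaining 5 must be deranged: !5 = 44.
Total: 6 × 44 = 264.

264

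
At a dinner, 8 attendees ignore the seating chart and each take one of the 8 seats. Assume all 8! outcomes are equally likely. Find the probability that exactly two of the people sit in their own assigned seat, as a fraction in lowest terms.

53/288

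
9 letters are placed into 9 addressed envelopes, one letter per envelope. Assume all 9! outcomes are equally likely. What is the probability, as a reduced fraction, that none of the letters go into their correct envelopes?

Favorable outcomes: !9 = 133496.
Total outcomes: 9! = 362880.
Probability = 133496/362880 = 16687/45360.

16687/45360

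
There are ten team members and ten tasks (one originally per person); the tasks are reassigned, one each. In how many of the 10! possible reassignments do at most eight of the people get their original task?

# with exactly i fixed is C(10,i)·!(10-i); sum over i=0..8:
  i=0: C(10,0)·!10 = 1·1334961 = 1334961
  i=1: C(10,1)·!9 = 10·133496 = 1334960
  i=2: C(10,2)·!8 = 45·14833 = 667485
  i=3: C(10,3)·!7 = 120·1854 = 222480
  i=4: C(10,4)·!6 = 210·265 = 55650
  i=5: C(10,5)·!5 = 252·44 = 11088
  i=6: C(10,6)·!4 = 210·9 = 1890
  i=7: C(10,7)·!3 = 120·2 = 240
  i=8: C(10,8)·!2 = 45·1 = 45
Total = 3628799.

3628799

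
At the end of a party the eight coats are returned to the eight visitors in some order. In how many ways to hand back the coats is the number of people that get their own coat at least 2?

10655

# with exactly i fixed is C(8,i)·!(8-i); sum over i=2..8:
  i=2: C(8,2)·!6 = 28·265 = 7420
  i=3: C(8,3)·!5 = 56·44 = 2464
  i=4: C(8,4)·!4 = 70·9 = 630
  i=5: C(8,5)·!3 = 56·2 = 112
  i=6: C(8,6)·!2 = 28·1 = 28
  i=7: C(8,7)·!1 = 8·0 = 0
  i=8: C(8,8)·!0 = 1·1 = 1
Total = 10655.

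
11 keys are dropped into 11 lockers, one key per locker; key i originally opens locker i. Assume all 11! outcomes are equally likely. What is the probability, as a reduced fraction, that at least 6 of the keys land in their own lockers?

5921/9979200

Favorable outcomes: Σ_{i≥6} C(11,i)·!(11-i) = 462·44 + 330·9 + 165·2 + 55·1 + 11·0 + 1·1 = 23684.
Total outcomes: 11! = 39916800.
Probability = 23684/39916800 = 5921/9979200.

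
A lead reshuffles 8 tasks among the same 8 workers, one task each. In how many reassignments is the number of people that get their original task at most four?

40179

# with exactly i fixed is C(8,i)·!(8-i); sum over i=0..4:
  i=0: C(8,0)·!8 = 1·14833 = 14833
  i=1: C(8,1)·!7 = 8·1854 = 14832
  i=2: C(8,2)·!6 = 28·265 = 7420
  i=3: C(8,3)·!5 = 56·44 = 2464
  i=4: C(8,4)·!4 = 70·9 = 630
Total = 40179.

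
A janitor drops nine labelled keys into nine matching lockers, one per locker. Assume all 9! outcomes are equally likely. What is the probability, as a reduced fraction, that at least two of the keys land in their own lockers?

Favorable outcomes: Σ_{i≥2} C(9,i)·!(9-i) = 36·1854 + 84·265 + 126·44 + 126·9 + 84·2 + 36·1 + 9·0 + 1·1 = 95887.
Total outcomes: 9! = 362880.
Probability = 95887/362880 = 95887/362880.

95887/362880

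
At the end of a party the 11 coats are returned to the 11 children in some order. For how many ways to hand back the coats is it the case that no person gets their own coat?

14684570

Recurrence: !11 = 11·!10 + (-1)^11.
!11 = 11·1334961 - 1 = 14684570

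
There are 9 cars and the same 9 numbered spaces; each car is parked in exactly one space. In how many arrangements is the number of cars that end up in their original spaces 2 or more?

95887

# with exactly i fixed is C(9,i)·!(9-i); sum over i=2..9:
  i=2: C(9,2)·!7 = 36·1854 = 66744
  i=3: C(9,3)·!6 = 84·265 = 22260
  i=4: C(9,4)·!5 = 126·44 = 5544
  i=5: C(9,5)·!4 = 126·9 = 1134
  i=6: C(9,6)·!3 = 84·2 = 168
  i=7: C(9,7)·!2 = 36·1 = 36
  i=8: C(9,8)·!1 = 9·0 = 0
  i=9: C(9,9)·!0 = 1·1 = 1
Total = 95887.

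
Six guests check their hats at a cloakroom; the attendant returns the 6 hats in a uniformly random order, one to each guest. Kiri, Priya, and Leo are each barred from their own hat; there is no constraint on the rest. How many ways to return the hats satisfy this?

426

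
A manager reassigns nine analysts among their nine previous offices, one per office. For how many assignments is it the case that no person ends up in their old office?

133496

The number of derangements of 9 is !9 = Σ_{k=0}^{9} (-1)^k·9!/k!
= 9! - 9!/1! + 9!/2! - 9!/3! + 9!/4! - 9!/5! + 9!/6! - 9!/7! + 9!/8! - 9!/9!
= 362880 - 362880 + 181440 - 60480 + 15120 - 3024 + 504 - 72 + 9 - 1
= 133496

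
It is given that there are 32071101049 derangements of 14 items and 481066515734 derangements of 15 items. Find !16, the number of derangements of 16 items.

!16 = (16-1)·(!15 + !14) = 15·(481066515734 + 32071101049) = 15·513137616783 = 7697064251745.

7697064251745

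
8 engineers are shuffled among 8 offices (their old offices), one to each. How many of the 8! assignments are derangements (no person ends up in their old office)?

14833

Recurrence: !8 = 7·(!7 + !6).
!8 = 7·(1854 + 265) = 7·2119 = 14833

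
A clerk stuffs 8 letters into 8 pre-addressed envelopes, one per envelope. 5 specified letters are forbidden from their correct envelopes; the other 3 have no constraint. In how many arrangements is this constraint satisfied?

21234

Inclusion-exclusion on the 5 forbidden self-matches:
Σ_{j=0}^{5} (-1)^j C(5,j)(8-j)!
= C(5,0)·8! - C(5,1)·7! + C(5,2)·6! - C(5,3)·5! + C(5,4)·4! - C(5,5)·3!
= 40320 - 25200 + 7200 - 1200 + 120 - 6
= 21234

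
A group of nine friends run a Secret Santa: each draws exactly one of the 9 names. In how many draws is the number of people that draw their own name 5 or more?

# with exactly i fixed is C(9,i)·!(9-i); sum over i=5..9:
  i=5: C(9,5)·!4 = 126·9 = 1134
  i=6: C(9,6)·!3 = 84·2 = 168
  i=7: C(9,7)·!2 = 36·1 = 36
  i=8: C(9,8)·!1 = 9·0 = 0
  i=9: C(9,9)·!0 = 1·1 = 1
Total = 1339.

1339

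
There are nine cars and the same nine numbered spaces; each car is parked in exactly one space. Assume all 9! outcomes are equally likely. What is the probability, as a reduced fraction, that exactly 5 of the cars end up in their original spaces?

1/320

Favorable outcomes: C(9,5)·!4 = 126·9 = 1134.
Total outcomes: 9! = 362880.
Probability = 1134/362880 = 1/320.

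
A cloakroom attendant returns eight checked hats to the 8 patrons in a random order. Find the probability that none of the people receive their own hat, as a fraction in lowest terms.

2119/5760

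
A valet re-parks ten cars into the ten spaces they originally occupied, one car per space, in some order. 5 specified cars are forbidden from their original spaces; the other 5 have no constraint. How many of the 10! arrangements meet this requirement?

2170680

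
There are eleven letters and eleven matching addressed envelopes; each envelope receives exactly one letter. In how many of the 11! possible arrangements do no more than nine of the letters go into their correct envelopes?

Sum C(11,i)·!(11-i) for i = 0..9:
  i=0: C(11,0)·!11 = 1·14684570 = 14684570
  i=1: C(11,1)·!10 = 11·1334961 = 14684571
  i=2: C(11,2)·!9 = 55·133496 = 7342280
  i=3: C(11,3)·!8 = 165·14833 = 2447445
  i=4: C(11,4)·!7 = 330·1854 = 611820
  i=5: C(11,5)·!6 = 462·265 = 122430
  i=6: C(11,6)·!5 = 462·44 = 20328
  i=7: C(11,7)·!4 = 330·9 = 2970
  i=8: C(11,8)·!3 = 165·2 = 330
  i=9: C(11,9)·!2 = 55·1 = 55
Total = 39916799.

39916799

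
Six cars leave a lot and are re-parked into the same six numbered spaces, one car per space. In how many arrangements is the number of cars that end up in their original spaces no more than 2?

664

Sum C(6,i)·!(6-i) for i = 0..2:
  i=0: C(6,0)·!6 = 1·265 = 265
  i=1: C(6,1)·!5 = 6·44 = 264
  i=2: C(6,2)·!4 = 15·9 = 135
Total = 664.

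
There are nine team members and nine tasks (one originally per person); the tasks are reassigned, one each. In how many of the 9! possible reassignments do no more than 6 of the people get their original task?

362843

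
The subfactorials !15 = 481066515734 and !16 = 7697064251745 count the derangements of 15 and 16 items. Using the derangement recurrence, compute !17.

130850092279664

!17 = (17-1)·(!16 + !15) = 16·(7697064251745 + 481066515734) = 16·8178130767479 = 130850092279664.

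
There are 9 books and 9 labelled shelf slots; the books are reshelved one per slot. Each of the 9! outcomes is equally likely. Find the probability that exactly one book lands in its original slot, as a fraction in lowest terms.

2119/5760

Favorable outcomes: C(9,1)·!8 = 9·14833 = 133497.
Total outcomes: 9! = 362880.
Probability = 133497/362880 = 2119/5760.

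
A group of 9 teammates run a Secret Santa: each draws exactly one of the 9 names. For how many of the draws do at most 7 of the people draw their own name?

362879

# with exactly i fixed is C(9,i)·!(9-i); sum over i=0..7:
  i=0: C(9,0)·!9 = 1·133496 = 133496
  i=1: C(9,1)·!8 = 9·14833 = 133497
  i=2: C(9,2)·!7 = 36·1854 = 66744
  i=3: C(9,3)·!6 = 84·265 = 22260
  i=4: C(9,4)·!5 = 126·44 = 5544
  i=5: C(9,5)·!4 = 126·9 = 1134
  i=6: C(9,6)·!3 = 84·2 = 168
  i=7: C(9,7)·!2 = 36·1 = 36
Total = 362879.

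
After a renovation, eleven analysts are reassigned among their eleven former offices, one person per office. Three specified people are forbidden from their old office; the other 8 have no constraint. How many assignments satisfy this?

Inclusion-exclusion on the 3 forbidden self-matches:
Σ_{j=0}^{3} (-1)^j C(3,j)(11-j)!
= C(3,0)·11! - C(3,1)·10! + C(3,2)·9! - C(3,3)·8!
= 39916800 - 10886400 + 1088640 - 40320
= 30078720

30078720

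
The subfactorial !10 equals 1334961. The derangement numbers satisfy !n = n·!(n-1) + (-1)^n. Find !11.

!11 = 11·1334961 - 1 = 14684570.

14684570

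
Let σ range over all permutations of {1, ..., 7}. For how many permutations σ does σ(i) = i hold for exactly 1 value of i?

Choose which one of the 7 is fixed: C(7,1) = 7.
The other 6 form a derangement: !6 = 265.
Total: 7 × 265 = 1855.

1855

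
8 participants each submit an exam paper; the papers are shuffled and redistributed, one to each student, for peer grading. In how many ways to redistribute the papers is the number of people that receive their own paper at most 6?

40319

# with exactly i fixed is C(8,i)·!(8-i); sum over i=0..6:
  i=0: C(8,0)·!8 = 1·14833 = 14833
  i=1: C(8,1)·!7 = 8·1854 = 14832
  i=2: C(8,2)·!6 = 28·265 = 7420
  i=3: C(8,3)·!5 = 56·44 = 2464
  i=4: C(8,4)·!4 = 70·9 = 630
  i=5: C(8,5)·!3 = 56·2 = 112
  i=6: C(8,6)·!2 = 28·1 = 28
Total = 40319.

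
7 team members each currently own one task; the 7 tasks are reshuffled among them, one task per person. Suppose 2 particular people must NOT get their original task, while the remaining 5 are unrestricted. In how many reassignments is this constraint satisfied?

Let A_j be the event that the j-th constrained one is fixed. By inclusion-exclusion over the 2 events:
Σ_{j=0}^{2} (-1)^j C(2,j)(7-j)!
= C(2,0)·7! - C(2,1)·6! + C(2,2)·5!
= 5040 - 1440 + 120
= 3720

3720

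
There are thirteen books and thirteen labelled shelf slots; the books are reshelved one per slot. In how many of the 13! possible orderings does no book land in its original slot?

2290792932

Use !n = (n-1)(!(n-1) + !(n-2)).
!13 = 12·(176214841 + 14684570) = 12·190899411 = 2290792932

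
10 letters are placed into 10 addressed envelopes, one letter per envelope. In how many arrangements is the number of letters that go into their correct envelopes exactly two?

667485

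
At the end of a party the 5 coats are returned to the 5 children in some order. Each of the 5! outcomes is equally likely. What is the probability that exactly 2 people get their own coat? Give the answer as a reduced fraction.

1/6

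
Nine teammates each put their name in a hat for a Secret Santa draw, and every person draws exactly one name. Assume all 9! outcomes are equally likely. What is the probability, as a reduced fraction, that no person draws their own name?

Favorable outcomes: !9 = 133496.
Total outcomes: 9! = 362880.
Probability = 133496/362880 = 16687/45360.

16687/45360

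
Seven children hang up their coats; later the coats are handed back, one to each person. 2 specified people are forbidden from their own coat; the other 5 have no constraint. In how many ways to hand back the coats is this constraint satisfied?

3720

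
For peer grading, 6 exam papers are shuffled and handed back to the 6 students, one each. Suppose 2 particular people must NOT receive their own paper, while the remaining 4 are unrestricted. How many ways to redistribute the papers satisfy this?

Let A_j be the event that the j-th constrained one is fixed. By inclusion-exclusion over the 2 events:
Σ_{j=0}^{2} (-1)^j C(2,j)(6-j)!
= C(2,0)·6! - C(2,1)·5! + C(2,2)·4!
= 720 - 240 + 24
= 504

504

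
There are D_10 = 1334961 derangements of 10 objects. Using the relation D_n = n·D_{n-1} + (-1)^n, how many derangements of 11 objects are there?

14684570

D_11 = 11·1334961 - 1 = 14684570.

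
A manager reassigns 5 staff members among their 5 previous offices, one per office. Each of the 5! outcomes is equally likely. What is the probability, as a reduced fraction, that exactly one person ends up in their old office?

3/8

Favorable outcomes: C(5,1)·!4 = 5·9 = 45.
Total outcomes: 5! = 120.
Probability = 45/120 = 3/8.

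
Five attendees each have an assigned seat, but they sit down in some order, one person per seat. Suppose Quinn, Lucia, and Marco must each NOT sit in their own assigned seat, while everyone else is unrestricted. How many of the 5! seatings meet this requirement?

64

Let A_j be the event that the j-th constrained one is fixed. By inclusion-exclusion over the 3 events:
Σ_{j=0}^{3} (-1)^j C(3,j)(5-j)!
= C(3,0)·5! - C(3,1)·4! + C(3,2)·3! - C(3,3)·2!
= 120 - 72 + 18 - 2
= 64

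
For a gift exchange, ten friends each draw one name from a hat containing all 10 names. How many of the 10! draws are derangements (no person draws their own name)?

1334961

!10 is the nearest integer to 10!/e.
10! = 3628800, and 3628800/e ≈ 1334960.92, so !10 = 1334961.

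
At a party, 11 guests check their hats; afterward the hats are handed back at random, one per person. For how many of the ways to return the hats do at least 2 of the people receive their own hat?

10547659

# with exactly i fixed is C(11,i)·!(11-i); sum over i=2..11:
  i=2: C(11,2)·!9 = 55·133496 = 7342280
  i=3: C(11,3)·!8 = 165·14833 = 2447445
  i=4: C(11,4)·!7 = 330·1854 = 611820
  i=5: C(11,5)·!6 = 462·265 = 122430
  i=6: C(11,6)·!5 = 462·44 = 20328
  i=7: C(11,7)·!4 = 330·9 = 2970
  i=8: C(11,8)·!3 = 165·2 = 330
  i=9: C(11,9)·!2 = 55·1 = 55
  i=10: C(11,10)·!1 = 11·0 = 0
  i=11: C(11,11)·!0 = 1·1 = 1
Total = 10547659.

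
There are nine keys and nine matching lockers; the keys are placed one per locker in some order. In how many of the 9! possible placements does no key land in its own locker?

133496

!9 is the nearest integer to 9!/e.
9! = 362880, and 362880/e ≈ 133496.09, so !9 = 133496.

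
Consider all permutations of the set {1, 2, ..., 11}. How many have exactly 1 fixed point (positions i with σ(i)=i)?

Choose which one of the 11 is fixed: C(11,1) = 11.
The other 10 form a derangement: !10 = 1334961.
Total: 11 × 1334961 = 14684571.

14684571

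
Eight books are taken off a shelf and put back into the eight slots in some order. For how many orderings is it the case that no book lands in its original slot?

14833

Use !n = (n-1)(!(n-1) + !(n-2)).
!8 = 7·(1854 + 265) = 7·2119 = 14833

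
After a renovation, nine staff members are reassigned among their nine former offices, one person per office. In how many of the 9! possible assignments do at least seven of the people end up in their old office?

37

Sum C(9,i)·!(9-i) for i = 7..9:
  i=7: C(9,7)·!2 = 36·1 = 36
  i=8: C(9,8)·!1 = 9·0 = 0
  i=9: C(9,9)·!0 = 1·1 = 1
Total = 37.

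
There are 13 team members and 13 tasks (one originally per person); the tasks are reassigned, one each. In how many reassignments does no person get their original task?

2290792932

The number of derangements of 13 is !13 = Σ_{k=0}^{13} (-1)^k·13!/k!
= 13! - 13!/1! + 13!/2! - 13!/3! + 13!/4! - 13!/5! + 13!/6! - 13!/7! + 13!/8! - 13!/9! + 13!/10! - 13!/11! + 13!/12! - 13!/13!
= 6227020800 - 6227020800 + 3113510400 - 1037836800 + 259459200 - 51891840 + 8648640 - 1235520 + 154440 - 17160 + 1716 - 156 + 13 - 1
= 2290792932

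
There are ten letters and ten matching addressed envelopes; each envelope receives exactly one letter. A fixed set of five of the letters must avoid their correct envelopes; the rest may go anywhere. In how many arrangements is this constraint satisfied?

2170680

Let A_j be the event that the j-th constrained one is fixed. By inclusion-exclusion over the 5 events:
Σ_{j=0}^{5} (-1)^j C(5,j)(10-j)!
= C(5,0)·10! - C(5,1)·9! + C(5,2)·8! - C(5,3)·7! + C(5,4)·6! - C(5,5)·5!
= 3628800 - 1814400 + 403200 - 50400 + 3600 - 120
= 2170680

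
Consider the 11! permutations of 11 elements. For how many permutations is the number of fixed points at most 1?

29369141

Sum C(11,i)·!(11-i) for i = 0..1:
  i=0: C(11,0)·!11 = 1·14684570 = 14684570
  i=1: C(11,1)·!10 = 11·1334961 = 14684571
Total = 29369141.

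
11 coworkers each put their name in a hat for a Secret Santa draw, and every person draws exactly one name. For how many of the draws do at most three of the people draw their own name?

39158866

# with exactly i fixed is C(11,i)·!(11-i); sum over i=0..3:
  i=0: C(11,0)·!11 = 1·14684570 = 14684570
  i=1: C(11,1)·!10 = 11·1334961 = 14684571
  i=2: C(11,2)·!9 = 55·133496 = 7342280
  i=3: C(11,3)·!8 = 165·14833 = 2447445
Total = 39158866.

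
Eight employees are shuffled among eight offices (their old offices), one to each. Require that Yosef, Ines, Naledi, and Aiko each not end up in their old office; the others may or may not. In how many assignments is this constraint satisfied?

Inclusion-exclusion on the 4 forbidden self-matches:
Σ_{j=0}^{4} (-1)^j C(4,j)(8-j)!
= C(4,0)·8! - C(4,1)·7! + C(4,2)·6! - C(4,3)·5! + C(4,4)·4!
= 40320 - 20160 + 4320 - 480 + 24
= 24024

24024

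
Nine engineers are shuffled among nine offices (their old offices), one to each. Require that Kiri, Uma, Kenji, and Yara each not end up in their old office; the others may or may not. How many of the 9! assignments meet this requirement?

Let A_j be the event that the j-th constrained one is fixed. By inclusion-exclusion over the 4 events:
Σ_{j=0}^{4} (-1)^j C(4,j)(9-j)!
= C(4,0)·9! - C(4,1)·8! + C(4,2)·7! - C(4,3)·6! + C(4,4)·5!
= 362880 - 161280 + 30240 - 2880 + 120
= 229080

229080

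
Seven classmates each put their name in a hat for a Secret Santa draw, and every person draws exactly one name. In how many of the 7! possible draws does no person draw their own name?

1854

The number of derangements of 7 is !7 = Σ_{k=0}^{7} (-1)^k·7!/k!
= 7! - 7!/1! + 7!/2! - 7!/3! + 7!/4! - 7!/5! + 7!/6! - 7!/7!
= 5040 - 5040 + 2520 - 840 + 210 - 42 + 7 - 1
= 1854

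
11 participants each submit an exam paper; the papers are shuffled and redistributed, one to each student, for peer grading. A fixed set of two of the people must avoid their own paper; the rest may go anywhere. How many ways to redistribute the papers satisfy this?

33022080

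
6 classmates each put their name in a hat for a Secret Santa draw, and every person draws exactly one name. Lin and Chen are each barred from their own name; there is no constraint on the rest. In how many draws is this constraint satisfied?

Inclusion-exclusion on the 2 forbidden self-matches:
Σ_{j=0}^{2} (-1)^j C(2,j)(6-j)!
= C(2,0)·6! - C(2,1)·5! + C(2,2)·4!
= 720 - 240 + 24
= 504

504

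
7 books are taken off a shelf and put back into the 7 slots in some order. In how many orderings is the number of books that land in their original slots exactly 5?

21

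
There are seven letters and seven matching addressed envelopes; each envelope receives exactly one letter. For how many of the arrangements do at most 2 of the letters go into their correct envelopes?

4633

Sum C(7,i)·!(7-i) for i = 0..2:
  i=0: C(7,0)·!7 = 1·1854 = 1854
  i=1: C(7,1)·!6 = 7·265 = 1855
  i=2: C(7,2)·!5 = 21·44 = 924
Total = 4633.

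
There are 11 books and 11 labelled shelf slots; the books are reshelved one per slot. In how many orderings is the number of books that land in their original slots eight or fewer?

Sum C(11,i)·!(11-i) for i = 0..8:
  i=0: C(11,0)·!11 = 1·14684570 = 14684570
  i=1: C(11,1)·!10 = 11·1334961 = 14684571
  i=2: C(11,2)·!9 = 55·133496 = 7342280
  i=3: C(11,3)·!8 = 165·14833 = 2447445
  i=4: C(11,4)·!7 = 330·1854 = 611820
  i=5: C(11,5)·!6 = 462·265 = 122430
  i=6: C(11,6)·!5 = 462·44 = 20328
  i=7: C(11,7)·!4 = 330·9 = 2970
  i=8: C(11,8)·!3 = 165·2 = 330
Total = 39916744.

39916744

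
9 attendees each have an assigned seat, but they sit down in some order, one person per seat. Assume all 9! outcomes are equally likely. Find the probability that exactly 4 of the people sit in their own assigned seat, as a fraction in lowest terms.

11/720

Favorable outcomes: C(9,4)·!5 = 126·44 = 5544.
Total outcomes: 9! = 362880.
Probability = 5544/362880 = 11/720.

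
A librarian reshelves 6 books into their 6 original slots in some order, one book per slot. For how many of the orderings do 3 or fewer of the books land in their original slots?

704

Sum C(6,i)·!(6-i) for i = 0..3:
  i=0: C(6,0)·!6 = 1·265 = 265
  i=1: C(6,1)·!5 = 6·44 = 264
  i=2: C(6,2)·!4 = 15·9 = 135
  i=3: C(6,3)·!3 = 20·2 = 40
Total = 704.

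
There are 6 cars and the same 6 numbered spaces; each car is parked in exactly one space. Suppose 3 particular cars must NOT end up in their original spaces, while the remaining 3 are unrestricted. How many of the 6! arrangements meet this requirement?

Inclusion-exclusion on the 3 forbidden self-matches:
Σ_{j=0}^{3} (-1)^j C(3,j)(6-j)!
= C(3,0)·6! - C(3,1)·5! + C(3,2)·4! - C(3,3)·3!
= 720 - 360 + 72 - 6
= 426

426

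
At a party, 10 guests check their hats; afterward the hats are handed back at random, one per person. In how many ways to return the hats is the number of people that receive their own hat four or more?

68914

# with exactly i fixed is C(10,i)·!(10-i); sum over i=4..10:
  i=4: C(10,4)·!6 = 210·265 = 55650
  i=5: C(10,5)·!5 = 252·44 = 11088
  i=6: C(10,6)·!4 = 210·9 = 1890
  i=7: C(10,7)·!3 = 120·2 = 240
  i=8: C(10,8)·!2 = 45·1 = 45
  i=9: C(10,9)·!1 = 10·0 = 0
  i=10: C(10,10)·!0 = 1·1 = 1
Total = 68914.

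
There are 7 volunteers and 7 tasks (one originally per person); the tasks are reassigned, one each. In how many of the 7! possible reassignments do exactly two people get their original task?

Choose which 2 of the 7 are fixed: C(7,2) = 21.
The remaining 5 must be deranged: !5 = 44.
Total: 21 × 44 = 924.

924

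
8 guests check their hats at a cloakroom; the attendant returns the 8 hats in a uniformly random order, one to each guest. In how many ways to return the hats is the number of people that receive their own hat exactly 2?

7420

Pick the 2 fixed positions: C(8,2) = 28 ways.
The other 6 form a derangement: !6 = 265.
Total: 28 × 265 = 7420.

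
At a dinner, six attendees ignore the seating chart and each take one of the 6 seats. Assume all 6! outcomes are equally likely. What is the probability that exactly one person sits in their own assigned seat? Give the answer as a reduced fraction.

11/30

Favorable outcomes: C(6,1)·!5 = 6·44 = 264.
Total outcomes: 6! = 720.
Probability = 264/720 = 11/30.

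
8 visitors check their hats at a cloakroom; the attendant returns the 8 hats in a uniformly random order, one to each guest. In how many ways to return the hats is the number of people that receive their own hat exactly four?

630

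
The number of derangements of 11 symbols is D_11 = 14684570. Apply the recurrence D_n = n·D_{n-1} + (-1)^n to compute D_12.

176214841

D_12 = 12·14684570 + 1 = 176214841.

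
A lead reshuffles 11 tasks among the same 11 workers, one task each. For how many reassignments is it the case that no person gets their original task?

Recurrence: !11 = 10·(!10 + !9).
!11 = 10·(1334961 + 133496) = 10·1468457 = 14684570

14684570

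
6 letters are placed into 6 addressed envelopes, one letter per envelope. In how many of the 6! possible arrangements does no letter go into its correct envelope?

265

!6 = 6! · Σ_{k=0}^{6} (-1)^k/k!
= 6! - 6!/1! + 6!/2! - 6!/3! + 6!/4! - 6!/5! + 6!/6!
= 720 - 720 + 360 - 120 + 30 - 6 + 1
= 265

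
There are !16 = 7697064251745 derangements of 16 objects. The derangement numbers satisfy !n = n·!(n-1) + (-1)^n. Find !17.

130850092279664

!17 = 17·7697064251745 - 1 = 130850092279664.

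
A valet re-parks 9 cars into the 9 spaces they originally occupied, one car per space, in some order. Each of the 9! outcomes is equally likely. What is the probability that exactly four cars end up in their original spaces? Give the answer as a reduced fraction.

Favorable outcomes: C(9,4)·!5 = 126·44 = 5544.
Total outcomes: 9! = 362880.
Probability = 5544/362880 = 11/720.

11/720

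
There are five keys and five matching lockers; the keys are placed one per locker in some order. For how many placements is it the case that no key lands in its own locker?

By inclusion-exclusion, !5 = Σ (-1)^k · 5!/k! for k=0..5
= 5! - 5!/1! + 5!/2! - 5!/3! + 5!/4! - 5!/5!
= 120 - 120 + 60 - 20 + 5 - 1
= 44

44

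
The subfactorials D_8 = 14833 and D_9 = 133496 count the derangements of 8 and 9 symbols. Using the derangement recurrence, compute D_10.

D_10 = (10-1)·(D_9 + D_8) = 9·(133496 + 14833) = 9·148329 = 1334961.

1334961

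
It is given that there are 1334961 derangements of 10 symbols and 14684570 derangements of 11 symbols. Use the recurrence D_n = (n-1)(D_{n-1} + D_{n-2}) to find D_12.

D_12 = (12-1)·(D_11 + D_10) = 11·(14684570 + 1334961) = 11·16019531 = 176214841.

176214841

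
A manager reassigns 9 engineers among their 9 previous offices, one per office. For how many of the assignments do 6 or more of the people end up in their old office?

205

# with exactly i fixed is C(9,i)·!(9-i); sum over i=6..9:
  i=6: C(9,6)·!3 = 84·2 = 168
  i=7: C(9,7)·!2 = 36·1 = 36
  i=8: C(9,8)·!1 = 9·0 = 0
  i=9: C(9,9)·!0 = 1·1 = 1
Total = 205.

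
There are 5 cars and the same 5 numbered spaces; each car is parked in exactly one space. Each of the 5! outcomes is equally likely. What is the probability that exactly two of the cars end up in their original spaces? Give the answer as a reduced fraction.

Favorable outcomes: C(5,2)·!3 = 10·2 = 20.
Total outcomes: 5! = 120.
Probability = 20/120 = 1/6.

1/6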